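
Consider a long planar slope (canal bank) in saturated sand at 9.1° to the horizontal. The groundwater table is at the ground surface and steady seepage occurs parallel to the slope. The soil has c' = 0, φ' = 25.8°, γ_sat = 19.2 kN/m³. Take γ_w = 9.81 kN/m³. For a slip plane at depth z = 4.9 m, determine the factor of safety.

With seepage parallel to the slope and the water table at the surface, the effective normal stress on the slip plane uses the buoyant unit weight γ' = γ_sat − γ_w while the driving shear stress uses γ_sat:
FS = [c' + γ' z cos²β tanφ'] / [γ_sat z sinβ cosβ]
(For c' = 0 this reduces to FS = (γ'/γ_sat)·tanφ'/tanβ.)
γ' = 19.2 − 9.81 = 9.39 kN/m³
Numerator = 0.0 + 9.39·4.9·cos²9.1°·tan25.8° = 0.0 + 9.39·4.9·0.9750·0.4834 = 21.686 kPa
Denominator = 19.2·4.9·sin9.1°·cos9.1° = 19.2·4.9·0.1582·0.9874 = 14.692 kPa
FS = 21.686 / 14.692 = 1.476

FS = 1.48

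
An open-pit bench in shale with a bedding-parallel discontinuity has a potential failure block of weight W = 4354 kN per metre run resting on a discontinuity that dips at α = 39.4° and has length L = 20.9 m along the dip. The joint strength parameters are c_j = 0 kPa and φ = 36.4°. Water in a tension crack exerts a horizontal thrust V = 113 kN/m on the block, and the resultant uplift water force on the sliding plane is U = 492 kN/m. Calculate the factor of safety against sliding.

FS = 0.72

Resolving the block weight along and normal to the plane and applying the Mohr–Coulomb strength on the joint:
N' = W cosα − U − V sinα = 4354·cos39.4° − 492 − 113·sin39.4° = 2800.8 kN/m
Driving force T = W sinα + V cosα = 4354·sin39.4° + 113·cos39.4° = 2850.9 kN/m
Resisting force R = c_j·L + N'·tanφ = 0·20.9 + 2800.8·tan36.4° = 0.0 + 2064.9 = 2064.9 kN/m
FS = R / T = 2064.9 / 2850.9 = 0.724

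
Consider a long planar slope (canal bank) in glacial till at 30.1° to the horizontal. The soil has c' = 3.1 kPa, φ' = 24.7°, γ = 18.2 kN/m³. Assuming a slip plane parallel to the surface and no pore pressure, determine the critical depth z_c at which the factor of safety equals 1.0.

Setting FS = 1.00 in FS = [c' + γz cos²β tanφ'] / [γz sinβ cosβ] and solving for z:
z = c' / [γ cosβ (FS·sinβ − cosβ·tanφ')]
  = 3.1 / [18.2·cos30.1°·(1.00·sin30.1° − cos30.1°·tan24.7°)]
  = 3.1 / [18.2·0.8652·(1.00·0.5015 − 0.8652·0.4599)]
  = 3.1 / 1.6310 = 1.901 m

z_c = 1.90 m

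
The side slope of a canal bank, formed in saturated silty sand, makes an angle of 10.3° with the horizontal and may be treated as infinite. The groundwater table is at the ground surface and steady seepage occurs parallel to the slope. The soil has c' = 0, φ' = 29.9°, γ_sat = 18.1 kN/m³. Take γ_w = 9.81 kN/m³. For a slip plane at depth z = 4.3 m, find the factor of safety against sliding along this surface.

With seepage parallel to the slope and the water table at the surface, the effective normal stress on the slip plane uses the buoyant unit weight γ' = γ_sat − γ_w while the driving shear stress uses γ_sat:
FS = [c' + γ' z cos²β tanφ'] / [γ_sat z sinβ cosβ]
(For c' = 0 this reduces to FS = (γ'/γ_sat)·tanφ'/tanβ.)
γ' = 18.1 − 9.81 = 8.29 kN/m³
Numerator = 0.0 + 8.29·4.3·cos²10.3°·tan29.9° = 0.0 + 8.29·4.3·0.9680·0.5750 = 19.843 kPa
Denominator = 18.1·4.3·sin10.3°·cos10.3° = 18.1·4.3·0.1788·0.9839 = 13.692 kPa
FS = 19.843 / 13.692 = 1.449

FS = 1.45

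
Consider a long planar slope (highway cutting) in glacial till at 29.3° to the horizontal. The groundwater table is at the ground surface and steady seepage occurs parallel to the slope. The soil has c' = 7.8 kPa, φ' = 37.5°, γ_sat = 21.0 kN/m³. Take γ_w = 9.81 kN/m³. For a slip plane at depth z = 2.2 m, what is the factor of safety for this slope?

With seepage parallel to the slope and the water table at the surface, the effective normal stress on the slip plane uses the buoyant unit weight γ' = γ_sat − γ_w while the driving shear stress uses γ_sat:
FS = [c' + γ' z cos²β tanφ'] / [γ_sat z sinβ cosβ]
γ' = 21.0 − 9.81 = 11.19 kN/m³
Numerator = 7.8 + 11.19·2.2·cos²29.3°·tan37.5° = 7.8 + 11.19·2.2·0.7605·0.7673 = 22.166 kPa
Denominator = 21.0·2.2·sin29.3°·cos29.3° = 21.0·2.2·0.4894·0.8721 = 19.717 kPa
FS = 22.166 / 19.717 = 1.124

FS = 1.12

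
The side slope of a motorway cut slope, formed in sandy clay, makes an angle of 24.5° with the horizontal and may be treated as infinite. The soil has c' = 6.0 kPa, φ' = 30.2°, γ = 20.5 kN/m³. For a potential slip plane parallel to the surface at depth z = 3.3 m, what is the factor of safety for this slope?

FS = 1.51

For an infinite slope with a slip plane parallel to the surface (no pore pressure): FS = [c' + γz cos²β tanφ'] / [γz sinβ cosβ].
γz = 20.5·3.3 = 67.65 kN/m²
Numerator = 6.0 + 67.65·cos²24.5°·tan30.2° = 6.0 + 67.65·0.8280·0.5820 = 38.602 kPa
Denominator = 67.65·sin24.5°·cos24.5° = 67.65·0.4147·0.9100 = 25.528 kPa
FS = 38.602 / 25.528 = 1.512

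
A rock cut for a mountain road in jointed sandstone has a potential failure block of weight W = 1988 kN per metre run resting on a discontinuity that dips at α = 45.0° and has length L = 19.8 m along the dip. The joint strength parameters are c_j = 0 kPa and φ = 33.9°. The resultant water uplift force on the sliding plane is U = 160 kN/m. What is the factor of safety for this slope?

Resolving the block weight along and normal to the plane and applying the Mohr–Coulomb strength on the joint:
N' = W cosα − U = 1988·cos45.0° − 160 = 1245.7 kN/m
Driving force T = W sinα = 1988·sin45.0° = 1405.7 kN/m
Resisting force R = c_j·L + N'·tanφ = 0·19.8 + 1245.7·tan33.9° = 0.0 + 837.1 = 837.1 kN/m
FS = R / T = 837.1 / 1405.7 = 0.595

FS = 0.60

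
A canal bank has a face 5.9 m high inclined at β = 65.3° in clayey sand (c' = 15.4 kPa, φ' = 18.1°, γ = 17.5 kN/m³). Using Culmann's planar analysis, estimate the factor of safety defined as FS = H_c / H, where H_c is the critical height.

FS = 1.61

H_c = (4c'/γ) · sinβ cosφ' / [1 − cos(β − φ')]
    = (4·15.4/17.5) · sin65.3°·cos18.1° / [1 − cos47.2°]
    = 3.520 · 0.8636 / 0.3206 = 9.48 m
FS = H_c / H = 9.48 / 5.9 = 1.607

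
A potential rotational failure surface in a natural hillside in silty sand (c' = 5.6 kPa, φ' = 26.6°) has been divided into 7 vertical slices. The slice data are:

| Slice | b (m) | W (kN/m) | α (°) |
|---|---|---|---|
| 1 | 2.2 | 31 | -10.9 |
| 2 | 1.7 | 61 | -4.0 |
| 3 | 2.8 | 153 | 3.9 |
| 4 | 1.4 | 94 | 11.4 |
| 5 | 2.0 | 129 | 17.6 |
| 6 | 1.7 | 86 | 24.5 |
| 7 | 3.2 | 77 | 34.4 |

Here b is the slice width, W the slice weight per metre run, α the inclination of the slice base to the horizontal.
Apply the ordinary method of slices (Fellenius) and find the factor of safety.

Ordinary method of slices: FS = Σ[c'·Δl_i + (W_i cosα_i)·tanφ'] / Σ W_i sinα_i, with Δl_i = b_i / cosα_i.
Slice 1: Δl = 2.2/cos(-10.9°) = 2.240 m; N'_1 = 31·cos(-10.9°) = 30.4; c'Δl = 12.55; W sinα = -5.9
Slice 2: Δl = 1.7/cos(-4.0°) = 1.704 m; N'_2 = 61·cos(-4.0°) = 60.9; c'Δl = 9.54; W sinα = -4.3
Slice 3: Δl = 2.8/cos3.9° = 2.806 m; N'_3 = 153·cos3.9° = 152.6; c'Δl = 15.72; W sinα = 10.4
Slice 4: Δl = 1.4/cos11.4° = 1.428 m; N'_4 = 94·cos11.4° = 92.1; c'Δl = 8.00; W sinα = 18.6
Slice 5: Δl = 2.0/cos17.6° = 2.098 m; N'_5 = 129·cos17.6° = 123.0; c'Δl = 11.75; W sinα = 39.0
Slice 6: Δl = 1.7/cos24.5° = 1.868 m; N'_6 = 86·cos24.5° = 78.3; c'Δl = 10.46; W sinα = 35.7
Slice 7: Δl = 3.2/cos34.4° = 3.878 m; N'_7 = 77·cos34.4° = 63.5; c'Δl = 21.72; W sinα = 43.5
Σc'Δl = 89.7 kN/m; ΣN' = 600.8 kN/m; ΣW sinα = 137.0 kN/m
Resisting = 89.7 + 600.8·tan26.6° = 89.7 + 300.9 = 390.6 kN/m
FS = 390.6 / 137.0 = 2.850

FS = 2.85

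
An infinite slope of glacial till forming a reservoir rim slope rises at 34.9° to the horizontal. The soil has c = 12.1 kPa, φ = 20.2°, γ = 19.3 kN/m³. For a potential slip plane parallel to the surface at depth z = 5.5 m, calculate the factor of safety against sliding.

For an infinite slope with a slip plane parallel to the surface (no pore pressure): FS = [c + γz cos²β tanφ] / [γz sinβ cosβ].
γz = 19.3·5.5 = 106.15 kN/m²
Numerator = 12.1 + 106.15·cos²34.9°·tan20.2° = 12.1 + 106.15·0.6726·0.3679 = 38.371 kPa
Denominator = 106.15·sin34.9°·cos34.9° = 106.15·0.5721·0.8202 = 49.811 kPa
FS = 38.371 / 49.811 = 0.770

FS = 0.77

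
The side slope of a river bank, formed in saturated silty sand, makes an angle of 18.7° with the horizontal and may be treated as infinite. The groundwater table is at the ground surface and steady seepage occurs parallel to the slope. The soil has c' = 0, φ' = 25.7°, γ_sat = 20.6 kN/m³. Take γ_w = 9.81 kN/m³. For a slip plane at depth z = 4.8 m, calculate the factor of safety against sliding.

FS = 0.74

With seepage parallel to the slope and the water table at the surface, the effective normal stress on the slip plane uses the buoyant unit weight γ' = γ_sat − γ_w while the driving shear stress uses γ_sat:
FS = [c' + γ' z cos²β tanφ'] / [γ_sat z sinβ cosβ]
(For c' = 0 this reduces to FS = (γ'/γ_sat)·tanφ'/tanβ.)
γ' = 20.6 − 9.81 = 10.79 kN/m³
Numerator = 0.0 + 10.79·4.8·cos²18.7°·tan25.7° = 0.0 + 10.79·4.8·0.8972·0.4813 = 22.364 kPa
Denominator = 20.6·4.8·sin18.7°·cos18.7° = 20.6·4.8·0.3206·0.9472 = 30.029 kPa
FS = 22.364 / 30.029 = 0.745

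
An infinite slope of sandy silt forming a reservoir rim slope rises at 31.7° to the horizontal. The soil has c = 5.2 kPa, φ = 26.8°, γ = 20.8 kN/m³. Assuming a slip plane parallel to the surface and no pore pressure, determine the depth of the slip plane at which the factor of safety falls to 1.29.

z = 1.18 m

Setting FS = 1.29 in FS = [c + γz cos²β tanφ] / [γz sinβ cosβ] and solving for z:
z = c / [γ cosβ (FS·sinβ − cosβ·tanφ)]
  = 5.2 / [20.8·cos31.7°·(1.29·sin31.7° − cos31.7°·tan26.8°)]
  = 5.2 / [20.8·0.8508·(1.29·0.5255 − 0.8508·0.5051)]
  = 5.2 / 4.3903 = 1.184 m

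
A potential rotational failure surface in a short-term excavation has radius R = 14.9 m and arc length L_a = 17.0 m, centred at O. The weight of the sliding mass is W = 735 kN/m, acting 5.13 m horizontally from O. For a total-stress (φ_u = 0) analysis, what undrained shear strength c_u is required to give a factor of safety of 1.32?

c_u = 19.6 kPa

FS = c_u·L_a·R / (W·d), so c_u = FS·W·d / (L_a·R).
c_u = 1.32·735·5.13 / (17.00·14.9) = 4977.1 / 253.30 = 19.65 kPa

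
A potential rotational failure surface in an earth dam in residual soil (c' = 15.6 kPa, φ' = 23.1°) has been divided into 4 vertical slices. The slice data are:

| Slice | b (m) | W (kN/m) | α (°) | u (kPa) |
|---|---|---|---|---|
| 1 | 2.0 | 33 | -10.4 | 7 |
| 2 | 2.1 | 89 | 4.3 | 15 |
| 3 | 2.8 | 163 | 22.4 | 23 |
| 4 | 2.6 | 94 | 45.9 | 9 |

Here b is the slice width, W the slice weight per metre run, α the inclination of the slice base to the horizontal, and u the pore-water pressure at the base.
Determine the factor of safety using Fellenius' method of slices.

FS = 1.92

Ordinary method of slices: FS = Σ[c'·Δl_i + (W_i cosα_i − u_i·Δl_i)·tanφ'] / Σ W_i sinα_i, with Δl_i = b_i / cosα_i.
Slice 1: Δl = 2.0/cos(-10.4°) = 2.033 m; N'_1 = 33·cos(-10.4°) − 7·2.033 = 18.2; c'Δl = 31.72; W sinα = -6.0
Slice 2: Δl = 2.1/cos4.3° = 2.106 m; N'_2 = 89·cos4.3° − 15·2.106 = 57.2; c'Δl = 32.85; W sinα = 6.7
Slice 3: Δl = 2.8/cos22.4° = 3.029 m; N'_3 = 163·cos22.4° − 23·3.029 = 81.0; c'Δl = 47.24; W sinα = 62.1
Slice 4: Δl = 2.6/cos45.9° = 3.736 m; N'_4 = 94·cos45.9° − 9·3.736 = 31.8; c'Δl = 58.28; W sinα = 67.5
Σc'Δl = 170.1 kN/m; ΣN' = 188.2 kN/m; ΣW sinα = 130.3 kN/m
Resisting = 170.1 + 188.2·tan23.1° = 170.1 + 80.3 = 250.4 kN/m
FS = 250.4 / 130.3 = 1.921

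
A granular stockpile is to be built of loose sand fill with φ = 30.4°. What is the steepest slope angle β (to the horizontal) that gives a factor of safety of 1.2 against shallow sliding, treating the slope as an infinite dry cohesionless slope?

For an infinite dry cohesionless slope FS = tanφ/tanβ, so tanβ = tanφ / FS.
tanβ = tan30.4° / 1.2 = 0.5867 / 1.2 = 0.4889
β = arctan(0.4889) = 26.05°

β = 26.1°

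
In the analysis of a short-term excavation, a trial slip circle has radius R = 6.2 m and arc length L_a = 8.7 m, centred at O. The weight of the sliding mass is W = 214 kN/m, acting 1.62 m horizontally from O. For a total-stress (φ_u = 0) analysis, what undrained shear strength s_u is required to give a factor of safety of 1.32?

s_u = 8.5 kPa

FS = s_u·L_a·R / (W·d), so s_u = FS·W·d / (L_a·R).
s_u = 1.32·214·1.62 / (8.70·6.2) = 457.6 / 53.94 = 8.48 kPa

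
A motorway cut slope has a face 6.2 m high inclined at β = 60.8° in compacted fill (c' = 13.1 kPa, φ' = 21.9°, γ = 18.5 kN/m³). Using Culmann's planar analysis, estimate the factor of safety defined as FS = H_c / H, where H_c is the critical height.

FS = 1.67

H_c = (4c'/γ) · sinβ cosφ' / [1 − cos(β − φ')]
    = (4·13.1/18.5) · sin60.8°·cos21.9° / [1 − cos38.9°]
    = 2.832 · 0.8099 / 0.2218 = 10.34 m
FS = H_c / H = 10.34 / 6.2 = 1.669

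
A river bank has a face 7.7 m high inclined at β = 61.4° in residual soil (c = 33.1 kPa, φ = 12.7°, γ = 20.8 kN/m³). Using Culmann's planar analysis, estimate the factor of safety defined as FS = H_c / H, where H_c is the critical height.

H_c = (4c/γ) · sinβ cosφ / [1 − cos(β − φ)]
    = (4·33.1/20.8) · sin61.4°·cos12.7° / [1 − cos48.7°]
    = 6.365 · 0.8565 / 0.3400 = 16.04 m
FS = H_c / H = 16.04 / 7.7 = 2.083

FS = 2.08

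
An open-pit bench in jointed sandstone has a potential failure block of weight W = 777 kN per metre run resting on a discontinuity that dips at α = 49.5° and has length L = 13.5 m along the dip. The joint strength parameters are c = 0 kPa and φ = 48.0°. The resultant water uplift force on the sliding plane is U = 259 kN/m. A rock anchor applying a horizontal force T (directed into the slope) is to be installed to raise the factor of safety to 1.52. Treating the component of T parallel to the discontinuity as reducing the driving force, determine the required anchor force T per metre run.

Resolving forces along and normal to the sliding plane, with the horizontal anchor force T adding T·sinα to the effective normal force and T·cosα acting up the plane against the driving force:
FS = [cL + (W cosα − U + T sinα) tanφ] / [W sinα − T cosα]
Without the anchor: N' = 245.6 kN/m, driving T_d = 590.8 kN/m, resisting R = 0·13.5 + 245.6·tan48.0° = 272.8 kN/m, FS = 0.46.
Setting FS = 1.52 and solving for T:
1.52·(590.8 − T cos49.5°) = 272.8 + T sin49.5°·tan48.0°
T·(sin49.5°·tan48.0° + 1.52·cos49.5°) = 1.52·590.8 − 272.8
T·(0.7604·1.1106 + 1.52·0.6494) = 898.1 − 272.8 = 625.3
T·1.8317 = 625.3
T = 341.4 kN/m

T = 341 kN/m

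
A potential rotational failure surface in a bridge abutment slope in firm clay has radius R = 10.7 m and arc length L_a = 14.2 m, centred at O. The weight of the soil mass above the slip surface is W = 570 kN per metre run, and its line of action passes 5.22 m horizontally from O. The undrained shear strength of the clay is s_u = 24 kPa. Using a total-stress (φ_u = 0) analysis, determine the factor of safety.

Taking moments about the centre O, the resisting moment is provided by the undrained shear strength acting along the arc:
M_R = s_u·L_a·R = 24·14.20·10.7 = 3646.6 kN·m/m
M_D = W·d = 570·5.22 = 2975.4 kN·m/m
FS = M_R / M_D = 3646.6 / 2975.4 = 1.226

FS = 1.23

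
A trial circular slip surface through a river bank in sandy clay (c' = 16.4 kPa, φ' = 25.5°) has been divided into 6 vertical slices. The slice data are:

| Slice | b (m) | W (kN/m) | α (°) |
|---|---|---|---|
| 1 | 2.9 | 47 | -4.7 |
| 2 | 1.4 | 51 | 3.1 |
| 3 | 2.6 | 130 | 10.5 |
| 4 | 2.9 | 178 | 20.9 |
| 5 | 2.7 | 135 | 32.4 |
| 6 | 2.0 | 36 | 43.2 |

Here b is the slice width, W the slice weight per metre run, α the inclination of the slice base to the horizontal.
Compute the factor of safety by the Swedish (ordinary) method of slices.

FS = 2.82

Ordinary method of slices: FS = Σ[c'·Δl_i + (W_i cosα_i)·tanφ'] / Σ W_i sinα_i, with Δl_i = b_i / cosα_i.
Slice 1: Δl = 2.9/cos(-4.7°) = 2.910 m; N'_1 = 47·cos(-4.7°) = 46.8; c'Δl = 47.72; W sinα = -3.9
Slice 2: Δl = 1.4/cos3.1° = 1.402 m; N'_2 = 51·cos3.1° = 50.9; c'Δl = 22.99; W sinα = 2.8
Slice 3: Δl = 2.6/cos10.5° = 2.644 m; N'_3 = 130·cos10.5° = 127.8; c'Δl = 43.37; W sinα = 23.7
Slice 4: Δl = 2.9/cos20.9° = 3.104 m; N'_4 = 178·cos20.9° = 166.3; c'Δl = 50.91; W sinα = 63.5
Slice 5: Δl = 2.7/cos32.4° = 3.198 m; N'_5 = 135·cos32.4° = 114.0; c'Δl = 52.44; W sinα = 72.3
Slice 6: Δl = 2.0/cos43.2° = 2.744 m; N'_6 = 36·cos43.2° = 26.2; c'Δl = 45.00; W sinα = 24.6
Σc'Δl = 262.4 kN/m; ΣN' = 532.1 kN/m; ΣW sinα = 183.1 kN/m
Resisting = 262.4 + 532.1·tan25.5° = 262.4 + 253.8 = 516.2 kN/m
FS = 516.2 / 183.1 = 2.820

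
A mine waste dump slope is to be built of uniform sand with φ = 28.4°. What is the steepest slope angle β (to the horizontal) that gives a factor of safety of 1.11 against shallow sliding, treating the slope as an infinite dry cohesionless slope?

For an infinite dry cohesionless slope FS = tanφ/tanβ, so tanβ = tanφ / FS.
tanβ = tan28.4° / 1.11 = 0.5407 / 1.11 = 0.4871
β = arctan(0.4871) = 25.97°

β = 26.0°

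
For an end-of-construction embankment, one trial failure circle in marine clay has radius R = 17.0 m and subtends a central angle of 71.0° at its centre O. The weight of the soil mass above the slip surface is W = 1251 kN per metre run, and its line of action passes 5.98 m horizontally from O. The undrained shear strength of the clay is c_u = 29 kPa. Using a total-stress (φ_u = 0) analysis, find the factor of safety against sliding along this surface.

FS = 1.39

Taking moments about the centre O, the resisting moment is provided by the undrained shear strength acting along the arc:
Arc length L_a = R·θ = 17.0·(71.0°·π/180) = 17.0·1.2392 = 21.07 m
M_R = c_u·L_a·R = 29·21.07·17.0 = 10385.6 kN·m/m
M_D = W·d = 1251·5.98 = 7481.0 kN·m/m
FS = M_R / M_D = 10385.6 / 7481.0 = 1.388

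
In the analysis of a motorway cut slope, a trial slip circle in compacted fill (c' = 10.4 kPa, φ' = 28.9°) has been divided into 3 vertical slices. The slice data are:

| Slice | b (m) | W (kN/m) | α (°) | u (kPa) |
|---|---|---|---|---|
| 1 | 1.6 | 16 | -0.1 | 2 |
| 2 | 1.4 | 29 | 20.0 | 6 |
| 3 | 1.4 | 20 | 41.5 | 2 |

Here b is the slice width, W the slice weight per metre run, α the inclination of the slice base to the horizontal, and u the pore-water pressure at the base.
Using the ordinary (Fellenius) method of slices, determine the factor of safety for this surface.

Ordinary method of slices: FS = Σ[c'·Δl_i + (W_i cosα_i − u_i·Δl_i)·tanφ'] / Σ W_i sinα_i, with Δl_i = b_i / cosα_i.
Slice 1: Δl = 1.6/cos(-0.1°) = 1.600 m; N'_1 = 16·cos(-0.1°) − 2·1.600 = 12.8; c'Δl = 16.64; W sinα = -0.0
Slice 2: Δl = 1.4/cos20.0° = 1.490 m; N'_2 = 29·cos20.0° − 6·1.490 = 18.3; c'Δl = 15.49; W sinα = 9.9
Slice 3: Δl = 1.4/cos41.5° = 1.869 m; N'_3 = 20·cos41.5° − 2·1.869 = 11.2; c'Δl = 19.44; W sinα = 13.3
Σc'Δl = 51.6 kN/m; ΣN' = 42.4 kN/m; ΣW sinα = 23.1 kN/m
Resisting = 51.6 + 42.4·tan28.9° = 51.6 + 23.4 = 75.0 kN/m
FS = 75.0 / 23.1 = 3.239

FS = 3.24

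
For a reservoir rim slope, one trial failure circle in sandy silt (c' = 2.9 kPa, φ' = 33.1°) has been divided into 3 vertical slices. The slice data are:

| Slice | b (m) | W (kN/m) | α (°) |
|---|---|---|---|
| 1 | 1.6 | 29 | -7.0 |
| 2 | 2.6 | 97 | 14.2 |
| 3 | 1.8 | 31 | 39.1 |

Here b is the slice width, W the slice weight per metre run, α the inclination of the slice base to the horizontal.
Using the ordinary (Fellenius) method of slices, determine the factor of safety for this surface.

Ordinary method of slices: FS = Σ[c'·Δl_i + (W_i cosα_i)·tanφ'] / Σ W_i sinα_i, with Δl_i = b_i / cosα_i.
Slice 1: Δl = 1.6/cos(-7.0°) = 1.612 m; N'_1 = 29·cos(-7.0°) = 28.8; c'Δl = 4.67; W sinα = -3.5
Slice 2: Δl = 2.6/cos14.2° = 2.682 m; N'_2 = 97·cos14.2° = 94.0; c'Δl = 7.78; W sinα = 23.8
Slice 3: Δl = 1.8/cos39.1° = 2.319 m; N'_3 = 31·cos39.1° = 24.1; c'Δl = 6.73; W sinα = 19.6
Σc'Δl = 19.2 kN/m; ΣN' = 146.9 kN/m; ΣW sinα = 39.8 kN/m
Resisting = 19.2 + 146.9·tan33.1° = 19.2 + 95.7 = 114.9 kN/m
FS = 114.9 / 39.8 = 2.887

FS = 2.89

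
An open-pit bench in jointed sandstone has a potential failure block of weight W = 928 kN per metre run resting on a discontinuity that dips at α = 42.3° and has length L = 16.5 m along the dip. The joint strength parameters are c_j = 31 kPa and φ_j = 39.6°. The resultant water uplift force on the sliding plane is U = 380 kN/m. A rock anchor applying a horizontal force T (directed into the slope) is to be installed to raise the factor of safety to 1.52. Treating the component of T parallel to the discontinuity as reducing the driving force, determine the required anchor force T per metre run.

T = 110 kN/m

Resolving forces along and normal to the sliding plane, with the horizontal anchor force T adding T·sinα to the effective normal force and T·cosα acting up the plane against the driving force:
FS = [c_jL + (W cosα − U + T sinα) tanφ_j] / [W sinα − T cosα]
Without the anchor: N' = 306.4 kN/m, driving T_d = 624.6 kN/m, resisting R = 31·16.5 + 306.4·tan39.6° = 765.0 kN/m, FS = 1.22.
Setting FS = 1.52 and solving for T:
1.52·(624.6 − T cos42.3°) = 765.0 + T sin42.3°·tan39.6°
T·(sin42.3°·tan39.6° + 1.52·cos42.3°) = 1.52·624.6 − 765.0
T·(0.6730·0.8273 + 1.52·0.7396) = 949.3 − 765.0 = 184.4
T·1.6810 = 184.4
T = 109.7 kN/m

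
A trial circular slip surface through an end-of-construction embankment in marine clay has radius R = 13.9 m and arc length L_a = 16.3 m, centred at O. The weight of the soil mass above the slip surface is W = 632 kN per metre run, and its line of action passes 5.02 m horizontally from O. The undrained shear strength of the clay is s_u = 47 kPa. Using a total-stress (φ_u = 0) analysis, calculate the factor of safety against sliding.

FS = 3.36

Taking moments about the centre O, the resisting moment is provided by the undrained shear strength acting along the arc:
M_R = s_u·L_a·R = 47·16.30·13.9 = 10648.8 kN·m/m
M_D = W·d = 632·5.02 = 3172.6 kN·m/m
FS = M_R / M_D = 10648.8 / 3172.6 = 3.356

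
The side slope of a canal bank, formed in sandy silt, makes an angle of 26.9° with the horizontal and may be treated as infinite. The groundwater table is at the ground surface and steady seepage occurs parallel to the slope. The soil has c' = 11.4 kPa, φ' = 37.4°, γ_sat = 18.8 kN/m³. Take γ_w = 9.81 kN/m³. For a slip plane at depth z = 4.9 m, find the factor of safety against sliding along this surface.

With seepage parallel to the slope and the water table at the surface, the effective normal stress on the slip plane uses the buoyant unit weight γ' = γ_sat − γ_w while the driving shear stress uses γ_sat:
FS = [c' + γ' z cos²β tanφ'] / [γ_sat z sinβ cosβ]
γ' = 18.8 − 9.81 = 8.99 kN/m³
Numerator = 11.4 + 8.99·4.9·cos²26.9°·tan37.4° = 11.4 + 8.99·4.9·0.7953·0.7646 = 38.185 kPa
Denominator = 18.8·4.9·sin26.9°·cos26.9° = 18.8·4.9·0.4524·0.8918 = 37.169 kPa
FS = 38.185 / 37.169 = 1.027

FS = 1.03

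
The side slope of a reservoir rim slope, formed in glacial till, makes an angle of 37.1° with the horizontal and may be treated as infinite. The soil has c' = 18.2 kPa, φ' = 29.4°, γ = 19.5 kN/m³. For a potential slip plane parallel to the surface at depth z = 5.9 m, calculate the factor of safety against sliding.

FS = 1.07

For an infinite slope with a slip plane parallel to the surface (no pore pressure): FS = [c' + γz cos²β tanφ'] / [γz sinβ cosβ].
γz = 19.5·5.9 = 115.05 kN/m²
Numerator = 18.2 + 115.05·cos²37.1°·tan29.4° = 18.2 + 115.05·0.6361·0.5635 = 59.439 kPa
Denominator = 115.05·sin37.1°·cos37.1° = 115.05·0.6032·0.7976 = 55.352 kPa
FS = 59.439 / 55.352 = 1.074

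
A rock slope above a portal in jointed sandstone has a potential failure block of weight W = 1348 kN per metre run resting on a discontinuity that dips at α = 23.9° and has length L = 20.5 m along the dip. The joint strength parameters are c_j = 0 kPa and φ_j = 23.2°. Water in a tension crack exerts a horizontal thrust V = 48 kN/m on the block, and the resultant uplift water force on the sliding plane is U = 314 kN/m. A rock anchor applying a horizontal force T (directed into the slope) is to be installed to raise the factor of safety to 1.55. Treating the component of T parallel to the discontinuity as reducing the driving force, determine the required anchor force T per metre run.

T = 333 kN/m

Resolving forces along and normal to the sliding plane, with the horizontal anchor force T adding T·sinα to the effective normal force and T·cosα acting up the plane against the driving force:
FS = [c_jL + (W cosα − U − V sinα + T sinα) tanφ_j] / [W sinα + V cosα − T cosα]
Without the anchor: N' = 899.0 kN/m, driving T_d = 590.0 kN/m, resisting R = 0·20.5 + 899.0·tan23.2° = 385.3 kN/m, FS = 0.65.
Setting FS = 1.55 and solving for T:
1.55·(590.0 − T cos23.9°) = 385.3 + T sin23.9°·tan23.2°
T·(sin23.9°·tan23.2° + 1.55·cos23.9°) = 1.55·590.0 − 385.3
T·(0.4051·0.4286 + 1.55·0.9143) = 914.5 − 385.3 = 529.2
T·1.5907 = 529.2
T = 332.7 kN/m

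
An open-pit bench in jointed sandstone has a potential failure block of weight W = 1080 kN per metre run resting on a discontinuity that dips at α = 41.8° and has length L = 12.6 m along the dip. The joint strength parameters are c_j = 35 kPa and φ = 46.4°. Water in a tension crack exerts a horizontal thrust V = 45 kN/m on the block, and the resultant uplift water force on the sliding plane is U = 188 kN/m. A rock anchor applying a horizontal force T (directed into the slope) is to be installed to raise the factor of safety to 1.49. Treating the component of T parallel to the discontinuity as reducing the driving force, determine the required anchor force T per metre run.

Resolving forces along and normal to the sliding plane, with the horizontal anchor force T adding T·sinα to the effective normal force and T·cosα acting up the plane against the driving force:
FS = [c_jL + (W cosα − U − V sinα + T sinα) tanφ] / [W sinα + V cosα − T cosα]
Without the anchor: N' = 587.1 kN/m, driving T_d = 753.4 kN/m, resisting R = 35·12.6 + 587.1·tan46.4° = 1057.5 kN/m, FS = 1.40.
Setting FS = 1.49 and solving for T:
1.49·(753.4 − T cos41.8°) = 1057.5 + T sin41.8°·tan46.4°
T·(sin41.8°·tan46.4° + 1.49·cos41.8°) = 1.49·753.4 − 1057.5
T·(0.6665·1.0501 + 1.49·0.7455) = 1122.6 − 1057.5 = 65.0
T·1.8107 = 65.0
T = 35.9 kN/m

T = 36 kN/m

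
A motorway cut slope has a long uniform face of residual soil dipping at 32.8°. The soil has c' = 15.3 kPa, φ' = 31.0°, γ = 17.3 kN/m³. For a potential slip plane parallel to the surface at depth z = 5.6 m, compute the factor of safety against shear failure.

FS = 1.28

For an infinite slope with a slip plane parallel to the surface (no pore pressure): FS = [c' + γz cos²β tanφ'] / [γz sinβ cosβ].
γz = 17.3·5.6 = 96.88 kN/m²
Numerator = 15.3 + 96.88·cos²32.8°·tan31.0° = 15.3 + 96.88·0.7066·0.6009 = 56.429 kPa
Denominator = 96.88·sin32.8°·cos32.8° = 96.88·0.5417·0.8406 = 44.114 kPa
FS = 56.429 / 44.114 = 1.279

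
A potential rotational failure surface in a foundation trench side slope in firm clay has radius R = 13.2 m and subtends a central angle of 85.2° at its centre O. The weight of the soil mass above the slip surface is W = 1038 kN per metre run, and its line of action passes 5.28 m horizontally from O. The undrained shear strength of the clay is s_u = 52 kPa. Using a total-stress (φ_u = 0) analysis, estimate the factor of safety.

FS = 2.46

Taking moments about the centre O, the resisting moment is provided by the undrained shear strength acting along the arc:
Arc length L_a = R·θ = 13.2·(85.2°·π/180) = 13.2·1.4870 = 19.63 m
M_R = s_u·L_a·R = 52·19.63·13.2 = 13473.1 kN·m/m
M_D = W·d = 1038·5.28 = 5480.6 kN·m/m
FS = M_R / M_D = 13473.1 / 5480.6 = 2.458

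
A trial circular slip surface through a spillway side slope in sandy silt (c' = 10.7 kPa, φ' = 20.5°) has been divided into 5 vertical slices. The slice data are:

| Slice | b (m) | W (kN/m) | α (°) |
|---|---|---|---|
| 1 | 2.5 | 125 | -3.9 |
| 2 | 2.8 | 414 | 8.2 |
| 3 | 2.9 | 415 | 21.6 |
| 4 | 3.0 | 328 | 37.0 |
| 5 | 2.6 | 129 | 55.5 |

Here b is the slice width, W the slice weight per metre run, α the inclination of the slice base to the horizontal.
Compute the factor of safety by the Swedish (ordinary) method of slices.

Ordinary method of slices: FS = Σ[c'·Δl_i + (W_i cosα_i)·tanφ'] / Σ W_i sinα_i, with Δl_i = b_i / cosα_i.
Slice 1: Δl = 2.5/cos(-3.9°) = 2.506 m; N'_1 = 125·cos(-3.9°) = 124.7; c'Δl = 26.81; W sinα = -8.5
Slice 2: Δl = 2.8/cos8.2° = 2.829 m; N'_2 = 414·cos8.2° = 409.8; c'Δl = 30.27; W sinα = 59.0
Slice 3: Δl = 2.9/cos21.6° = 3.119 m; N'_3 = 415·cos21.6° = 385.9; c'Δl = 33.37; W sinα = 152.8
Slice 4: Δl = 3.0/cos37.0° = 3.756 m; N'_4 = 328·cos37.0° = 262.0; c'Δl = 40.19; W sinα = 197.4
Slice 5: Δl = 2.6/cos55.5° = 4.590 m; N'_5 = 129·cos55.5° = 73.1; c'Δl = 49.12; W sinα = 106.3
Σc'Δl = 179.8 kN/m; ΣN' = 1255.4 kN/m; ΣW sinα = 507.0 kN/m
Resisting = 179.8 + 1255.4·tan20.5° = 179.8 + 469.4 = 649.1 kN/m
FS = 649.1 / 507.0 = 1.280

FS = 1.28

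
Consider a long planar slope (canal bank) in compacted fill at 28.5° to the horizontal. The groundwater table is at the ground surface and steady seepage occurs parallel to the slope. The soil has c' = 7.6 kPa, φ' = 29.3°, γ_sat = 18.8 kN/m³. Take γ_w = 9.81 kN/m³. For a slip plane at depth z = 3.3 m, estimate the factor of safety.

With seepage parallel to the slope and the water table at the surface, the effective normal stress on the slip plane uses the buoyant unit weight γ' = γ_sat − γ_w while the driving shear stress uses γ_sat:
FS = [c' + γ' z cos²β tanφ'] / [γ_sat z sinβ cosβ]
γ' = 18.8 − 9.81 = 8.99 kN/m³
Numerator = 7.6 + 8.99·3.3·cos²28.5°·tan29.3° = 7.6 + 8.99·3.3·0.7723·0.5612 = 20.458 kPa
Denominator = 18.8·3.3·sin28.5°·cos28.5° = 18.8·3.3·0.4772·0.8788 = 26.016 kPa
FS = 20.458 / 26.016 = 0.786

FS = 0.79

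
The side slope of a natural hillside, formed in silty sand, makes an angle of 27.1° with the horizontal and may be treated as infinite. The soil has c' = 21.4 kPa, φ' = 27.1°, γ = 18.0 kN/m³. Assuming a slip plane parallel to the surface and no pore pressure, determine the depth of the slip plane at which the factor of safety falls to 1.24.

z = 12.22 m

Setting FS = 1.24 in FS = [c' + γz cos²β tanφ'] / [γz sinβ cosβ] and solving for z:
z = c' / [γ cosβ (FS·sinβ − cosβ·tanφ')]
  = 21.4 / [18.0·cos27.1°·(1.24·sin27.1° − cos27.1°·tan27.1°)]
  = 21.4 / [18.0·0.8902·(1.24·0.4555 − 0.8902·0.5117)]
  = 21.4 / 1.7519 = 12.215 m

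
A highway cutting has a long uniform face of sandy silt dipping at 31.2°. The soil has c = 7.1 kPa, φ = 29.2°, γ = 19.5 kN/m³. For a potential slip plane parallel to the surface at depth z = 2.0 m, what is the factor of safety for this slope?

FS = 1.33

For an infinite slope with a slip plane parallel to the surface (no pore pressure): FS = [c + γz cos²β tanφ] / [γz sinβ cosβ].
γz = 19.5·2.0 = 39.00 kN/m²
Numerator = 7.1 + 39.00·cos²31.2°·tan29.2° = 7.1 + 39.00·0.7316·0.5589 = 23.047 kPa
Denominator = 39.00·sin31.2°·cos31.2° = 39.00·0.5180·0.8554 = 17.281 kPa
FS = 23.047 / 17.281 = 1.334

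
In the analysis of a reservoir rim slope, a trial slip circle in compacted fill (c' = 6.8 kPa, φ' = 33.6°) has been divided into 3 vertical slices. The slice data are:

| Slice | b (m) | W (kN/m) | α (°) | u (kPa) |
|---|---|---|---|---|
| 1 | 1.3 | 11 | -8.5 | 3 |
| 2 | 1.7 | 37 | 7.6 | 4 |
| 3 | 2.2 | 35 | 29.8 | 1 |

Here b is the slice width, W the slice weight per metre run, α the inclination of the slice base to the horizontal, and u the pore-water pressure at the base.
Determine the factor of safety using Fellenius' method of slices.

Ordinary method of slices: FS = Σ[c'·Δl_i + (W_i cosα_i − u_i·Δl_i)·tanφ'] / Σ W_i sinα_i, with Δl_i = b_i / cosα_i.
Slice 1: Δl = 1.3/cos(-8.5°) = 1.314 m; N'_1 = 11·cos(-8.5°) − 3·1.314 = 6.9; c'Δl = 8.94; W sinα = -1.6
Slice 2: Δl = 1.7/cos7.6° = 1.715 m; N'_2 = 37·cos7.6° − 4·1.715 = 29.8; c'Δl = 11.66; W sinα = 4.9
Slice 3: Δl = 2.2/cos29.8° = 2.535 m; N'_3 = 35·cos29.8° − 1·2.535 = 27.8; c'Δl = 17.24; W sinα = 17.4
Σc'Δl = 37.8 kN/m; ΣN' = 64.6 kN/m; ΣW sinα = 20.7 kN/m
Resisting = 37.8 + 64.6·tan33.6° = 37.8 + 42.9 = 80.8 kN/m
FS = 80.8 / 20.7 = 3.908

FS = 3.91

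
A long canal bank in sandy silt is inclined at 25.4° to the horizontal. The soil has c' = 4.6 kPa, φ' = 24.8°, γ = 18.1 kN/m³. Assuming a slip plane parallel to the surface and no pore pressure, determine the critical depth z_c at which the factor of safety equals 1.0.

Setting FS = 1.00 in FS = [c' + γz cos²β tanφ'] / [γz sinβ cosβ] and solving for z:
z = c' / [γ cosβ (FS·sinβ − cosβ·tanφ')]
  = 4.6 / [18.1·cos25.4°·(1.00·sin25.4° − cos25.4°·tan24.8°)]
  = 4.6 / [18.1·0.9033·(1.00·0.4289 − 0.9033·0.4621)]
  = 4.6 / 0.1886 = 24.389 m

z_c = 24.39 m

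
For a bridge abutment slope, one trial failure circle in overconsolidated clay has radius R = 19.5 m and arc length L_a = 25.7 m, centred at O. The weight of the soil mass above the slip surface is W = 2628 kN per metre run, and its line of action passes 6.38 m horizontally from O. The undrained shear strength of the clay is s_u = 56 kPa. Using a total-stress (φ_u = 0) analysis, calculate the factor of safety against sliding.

Taking moments about the centre O, the resisting moment is provided by the undrained shear strength acting along the arc:
M_R = s_u·L_a·R = 56·25.70·19.5 = 28064.4 kN·m/m
M_D = W·d = 2628·6.38 = 16766.6 kN·m/m
FS = M_R / M_D = 28064.4 / 16766.6 = 1.674

FS = 1.67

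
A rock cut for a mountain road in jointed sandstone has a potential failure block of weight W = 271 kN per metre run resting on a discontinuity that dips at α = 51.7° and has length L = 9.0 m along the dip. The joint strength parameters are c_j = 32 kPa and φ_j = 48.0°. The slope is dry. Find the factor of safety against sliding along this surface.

FS = 2.23

Resolving the block weight along and normal to the plane and applying the Mohr–Coulomb strength on the joint:
N' = W cosα = 271·cos51.7° = 168.0 kN/m
Driving force T = W sinα = 271·sin51.7° = 212.7 kN/m
Resisting force R = c_j·L + N'·tanφ_j = 32·9.0 + 168.0·tan48.0° = 288.0 + 186.5 = 474.5 kN/m
FS = R / T = 474.5 / 212.7 = 2.231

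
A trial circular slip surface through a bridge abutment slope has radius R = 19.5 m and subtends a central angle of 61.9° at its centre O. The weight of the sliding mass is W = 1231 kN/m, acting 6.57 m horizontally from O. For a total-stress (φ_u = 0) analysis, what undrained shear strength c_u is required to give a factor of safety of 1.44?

FS = c_u·L_a·R / (W·d), so c_u = FS·W·d / (L_a·R).
Arc length L_a = R·θ = 19.5·(61.9°·π/180) = 19.5·1.0804 = 21.07 m
c_u = 1.44·1231·6.57 / (21.07·19.5) = 11646.2 / 410.81 = 28.35 kPa

c_u = 28.3 kPa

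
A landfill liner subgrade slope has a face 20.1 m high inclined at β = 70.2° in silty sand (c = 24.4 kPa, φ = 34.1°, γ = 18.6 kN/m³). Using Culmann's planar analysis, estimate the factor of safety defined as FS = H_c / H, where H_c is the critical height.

FS = 1.06

H_c = (4c/γ) · sinβ cosφ / [1 − cos(β − φ)]
    = (4·24.4/18.6) · sin70.2°·cos34.1° / [1 − cos36.1°]
    = 5.247 · 0.7791 / 0.1920 = 21.29 m
FS = H_c / H = 21.29 / 20.1 = 1.059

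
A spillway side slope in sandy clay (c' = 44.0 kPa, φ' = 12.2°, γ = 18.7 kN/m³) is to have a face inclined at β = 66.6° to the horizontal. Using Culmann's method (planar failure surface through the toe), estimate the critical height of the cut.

H_c = 20.20 m

Culmann's analysis gives the critical failure plane at α_cr = (β + φ')/2 = (66.6 + 12.2)/2 = 39.4°, and the critical height
H_c = (4c'/γ) · sinβ cosφ' / [1 − cos(β − φ')]
    = (4·44.0/18.7) · sin66.6°·cos12.2° / [1 − cos(54.4°)]
    = 9.412 · 0.9178·0.9774 / [1 − 0.5821]
    = 9.412 · 0.8970 / 0.4179
    = 20.20 m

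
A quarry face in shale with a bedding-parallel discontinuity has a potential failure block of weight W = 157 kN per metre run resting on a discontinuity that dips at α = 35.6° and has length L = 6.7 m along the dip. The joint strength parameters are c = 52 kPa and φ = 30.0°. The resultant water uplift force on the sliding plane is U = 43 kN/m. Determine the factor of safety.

Resolving the block weight along and normal to the plane and applying the Mohr–Coulomb strength on the joint:
N' = W cosα − U = 157·cos35.6° − 43 = 84.7 kN/m
Driving force T = W sinα = 157·sin35.6° = 91.4 kN/m
Resisting force R = c·L + N'·tanφ = 52·6.7 + 84.7·tan30.0° = 348.4 + 48.9 = 397.3 kN/m
FS = R / T = 397.3 / 91.4 = 4.347

FS = 4.35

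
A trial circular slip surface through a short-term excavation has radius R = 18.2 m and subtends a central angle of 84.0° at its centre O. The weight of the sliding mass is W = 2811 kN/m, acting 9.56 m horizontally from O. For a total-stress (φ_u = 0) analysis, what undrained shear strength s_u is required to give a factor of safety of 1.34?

FS = s_u·L_a·R / (W·d), so s_u = FS·W·d / (L_a·R).
Arc length L_a = R·θ = 18.2·(84.0°·π/180) = 18.2·1.4661 = 26.68 m
s_u = 1.34·2811·9.56 / (26.68·18.2) = 36010.0 / 485.62 = 74.15 kPa

s_u = 74.2 kPa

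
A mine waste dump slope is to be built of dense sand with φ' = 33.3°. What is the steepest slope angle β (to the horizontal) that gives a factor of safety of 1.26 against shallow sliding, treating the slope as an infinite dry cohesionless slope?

β = 27.5°

For an infinite dry cohesionless slope FS = tanφ'/tanβ, so tanβ = tanφ' / FS.
tanβ = tan33.3° / 1.26 = 0.6569 / 1.26 = 0.5213
β = arctan(0.5213) = 27.53°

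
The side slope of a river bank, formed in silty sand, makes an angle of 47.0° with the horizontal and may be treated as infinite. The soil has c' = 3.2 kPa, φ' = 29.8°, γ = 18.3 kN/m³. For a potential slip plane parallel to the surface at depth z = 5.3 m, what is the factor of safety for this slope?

For an infinite slope with a slip plane parallel to the surface (no pore pressure): FS = [c' + γz cos²β tanφ'] / [γz sinβ cosβ].
γz = 18.3·5.3 = 96.99 kN/m²
Numerator = 3.2 + 96.99·cos²47.0°·tan29.8° = 3.2 + 96.99·0.4651·0.5727 = 29.036 kPa
Denominator = 96.99·sin47.0°·cos47.0° = 96.99·0.7314·0.6820 = 48.377 kPa
FS = 29.036 / 48.377 = 0.600

FS = 0.60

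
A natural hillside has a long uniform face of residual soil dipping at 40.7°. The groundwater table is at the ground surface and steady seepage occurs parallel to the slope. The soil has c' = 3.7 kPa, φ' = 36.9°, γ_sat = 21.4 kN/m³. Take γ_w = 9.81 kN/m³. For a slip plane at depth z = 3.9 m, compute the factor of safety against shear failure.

FS = 0.56

With seepage parallel to the slope and the water table at the surface, the effective normal stress on the slip plane uses the buoyant unit weight γ' = γ_sat − γ_w while the driving shear stress uses γ_sat:
FS = [c' + γ' z cos²β tanφ'] / [γ_sat z sinβ cosβ]
γ' = 21.4 − 9.81 = 11.59 kN/m³
Numerator = 3.7 + 11.59·3.9·cos²40.7°·tan36.9° = 3.7 + 11.59·3.9·0.5748·0.7508 = 23.206 kPa
Denominator = 21.4·3.9·sin40.7°·cos40.7° = 21.4·3.9·0.6521·0.7581 = 41.261 kPa
FS = 23.206 / 41.261 = 0.562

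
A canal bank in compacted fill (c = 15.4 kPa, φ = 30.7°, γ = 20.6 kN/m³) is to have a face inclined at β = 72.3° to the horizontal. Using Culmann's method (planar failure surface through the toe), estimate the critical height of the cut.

Culmann's analysis gives the critical failure plane at α_cr = (β + φ)/2 = (72.3 + 30.7)/2 = 51.5°, and the critical height
H_c = (4c/γ) · sinβ cosφ / [1 − cos(β − φ)]
    = (4·15.4/20.6) · sin72.3°·cos30.7° / [1 − cos(41.6°)]
    = 2.990 · 0.9527·0.8599 / [1 − 0.7478]
    = 2.990 · 0.8191 / 0.2522
    = 9.71 m

H_c = 9.71 m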